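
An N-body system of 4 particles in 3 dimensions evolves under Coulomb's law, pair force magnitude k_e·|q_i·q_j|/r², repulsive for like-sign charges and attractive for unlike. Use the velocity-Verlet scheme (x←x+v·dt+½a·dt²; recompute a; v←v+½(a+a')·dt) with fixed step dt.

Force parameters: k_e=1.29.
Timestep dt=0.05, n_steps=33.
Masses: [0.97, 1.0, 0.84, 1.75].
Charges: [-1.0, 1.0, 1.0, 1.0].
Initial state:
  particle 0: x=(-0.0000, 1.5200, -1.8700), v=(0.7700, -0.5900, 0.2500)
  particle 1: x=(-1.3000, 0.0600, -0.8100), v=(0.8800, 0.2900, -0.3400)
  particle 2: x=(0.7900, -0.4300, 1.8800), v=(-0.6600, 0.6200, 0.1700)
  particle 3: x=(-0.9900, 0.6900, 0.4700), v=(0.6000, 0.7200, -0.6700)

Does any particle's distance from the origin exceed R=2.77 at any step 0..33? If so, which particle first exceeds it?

no

step 0: x0=(-0.0000, 1.5200, -1.8700) x1=(-1.3000, 0.0600, -0.8100) x2=(0.7900, -0.4300, 1.8800) x3=(-0.9900, 0.6900, 0.4700)
step 1: x0=(0.0382, 1.4902, -1.8571) x1=(-1.2561, 0.0744, -0.8279) x2=(0.7573, -0.3991, 1.8887) x3=(-0.9600, 0.7263, 0.4367)
step 2: x0=(0.0759, 1.4597, -1.8432) x1=(-1.2122, 0.0886, -0.8477) x2=(0.7252, -0.3684, 1.8978) x3=(-0.9298, 0.7632, 0.4037)
step 3: x0=(0.1129, 1.4284, -1.8284) x1=(-1.1683, 0.1026, -0.8694) x2=(0.6936, -0.3380, 1.9074) x3=(-0.8996, 0.8007, 0.3711)
step 4: x0=(0.1493, 1.3965, -1.8126) x1=(-1.1245, 0.1164, -0.8930) x2=(0.6626, -0.3078, 1.9174) x3=(-0.8693, 0.8388, 0.3388)
step 5: x0=(0.1850, 1.3639, -1.7957) x1=(-1.0805, 0.1299, -0.9185) x2=(0.6321, -0.2778, 1.9280) x3=(-0.8389, 0.8776, 0.3068)
step 6: x0=(0.2199, 1.3305, -1.7778) x1=(-1.0364, 0.1432, -0.9458) x2=(0.6021, -0.2481, 1.9390) x3=(-0.8084, 0.9171, 0.2750)
step 7: x0=(0.2539, 1.2964, -1.7588) x1=(-0.9922, 0.1563, -0.9751) x2=(0.5727, -0.2186, 1.9505) x3=(-0.7778, 0.9572, 0.2434)
step 8: x0=(0.2871, 1.2616, -1.7386) x1=(-0.9476, 0.1691, -1.0062) x2=(0.5437, -0.1894, 1.9625) x3=(-0.7471, 0.9979, 0.2120)
step 9: x0=(0.3192, 1.2259, -1.7172) x1=(-0.9027, 0.1818, -1.0392) x2=(0.5152, -0.1604, 1.9751) x3=(-0.7162, 1.0393, 0.1808)
step 10: x0=(0.3503, 1.1895, -1.6946) x1=(-0.8574, 0.1944, -1.0740) x2=(0.4871, -0.1317, 1.9882) x3=(-0.6852, 1.0814, 0.1496)
step 11: x0=(0.3801, 1.1523, -1.6707) x1=(-0.8115, 0.2068, -1.1106) x2=(0.4595, -0.1032, 2.0018) x3=(-0.6541, 1.1240, 0.1186)
step 12: x0=(0.4086, 1.1142, -1.6454) x1=(-0.7650, 0.2191, -1.1490) x2=(0.4322, -0.0750, 2.0159) x3=(-0.6228, 1.1673, 0.0875)
step 13: x0=(0.4357, 1.0753, -1.6189) x1=(-0.7177, 0.2315, -1.1891) x2=(0.4053, -0.0470, 2.0306) x3=(-0.5913, 1.2112, 0.0565)
step 14: x0=(0.4612, 1.0356, -1.5909) x1=(-0.6694, 0.2439, -1.2309) x2=(0.3788, -0.0192, 2.0457) x3=(-0.5596, 1.2556, 0.0254)
step 15: x0=(0.4849, 0.9950, -1.5615) x1=(-0.6201, 0.2564, -1.2743) x2=(0.3526, 0.0083, 2.0614) x3=(-0.5277, 1.3006, -0.0059)
step 16: x0=(0.5066, 0.9535, -1.5308) x1=(-0.5695, 0.2692, -1.3192) x2=(0.3266, 0.0356, 2.0776) x3=(-0.4956, 1.3460, -0.0372)
step 17: x0=(0.5262, 0.9110, -1.4987) x1=(-0.5174, 0.2822, -1.3656) x2=(0.3009, 0.0626, 2.0943) x3=(-0.4632, 1.3919, -0.0687)
step 18: x0=(0.5432, 0.8677, -1.4654) x1=(-0.4635, 0.2957, -1.4133) x2=(0.2755, 0.0894, 2.1114) x3=(-0.4306, 1.4382, -0.1003)
step 19: x0=(0.5575, 0.8235, -1.4308) x1=(-0.4077, 0.3096, -1.4621) x2=(0.2503, 0.1160, 2.1290) x3=(-0.3977, 1.4848, -0.1322)
step 20: x0=(0.5688, 0.7783, -1.3953) x1=(-0.3495, 0.3242, -1.5119) x2=(0.2253, 0.1424, 2.1470) x3=(-0.3645, 1.5317, -0.1643)
step 21: x0=(0.5766, 0.7322, -1.3591) x1=(-0.2886, 0.3394, -1.5623) x2=(0.2005, 0.1686, 2.1654) x3=(-0.3311, 1.5788, -0.1966)
step 22: x0=(0.5807, 0.6852, -1.3225) x1=(-0.2248, 0.3554, -1.6129) x2=(0.1758, 0.1945, 2.1842) x3=(-0.2973, 1.6261, -0.2292)
step 23: x0=(0.5806, 0.6373, -1.2863) x1=(-0.1575, 0.3722, -1.6632) x2=(0.1513, 0.2202, 2.2034) x3=(-0.2633, 1.6735, -0.2620)
step 24: x0=(0.5762, 0.5889, -1.2509) x1=(-0.0866, 0.3896, -1.7125) x2=(0.1269, 0.2458, 2.2229) x3=(-0.2290, 1.7209, -0.2950)
step 25: x0=(0.5674, 0.5400, -1.2173) x1=(-0.0119, 0.4076, -1.7601) x2=(0.1026, 0.2711, 2.2428) x3=(-0.1945, 1.7684, -0.3282)
step 26: x0=(0.5543, 0.4911, -1.1862) x1=(0.0664, 0.4259, -1.8050) x2=(0.0784, 0.2962, 2.2629) x3=(-0.1598, 1.8158, -0.3615)
step 27: x0=(0.5375, 0.4427, -1.1586) x1=(0.1480, 0.4441, -1.8467) x2=(0.0543, 0.3212, 2.2833) x3=(-0.1248, 1.8631, -0.3951)
step 28: x0=(0.5175, 0.3951, -1.1347) x1=(0.2323, 0.4617, -1.8847) x2=(0.0302, 0.3459, 2.3040) x3=(-0.0897, 1.9103, -0.4287)
step 29: x0=(0.4954, 0.3488, -1.1150) x1=(0.3184, 0.4784, -1.9187) x2=(0.0062, 0.3704, 2.3249) x3=(-0.0545, 1.9575, -0.4624)
step 30: x0=(0.4719, 0.3042, -1.0993) x1=(0.4057, 0.4939, -1.9489) x2=(-0.0178, 0.3948, 2.3460) x3=(-0.0192, 2.0045, -0.4962)
step 31: x0=(0.4478, 0.2614, -1.0872) x1=(0.4934, 0.5079, -1.9757) x2=(-0.0418, 0.4190, 2.3673) x3=(0.0162, 2.0514, -0.5301)
step 32: x0=(0.4236, 0.2205, -1.0784) x1=(0.5811, 0.5205, -1.9994) x2=(-0.0657, 0.4429, 2.3889) x3=(0.0516, 2.0982, -0.5640)
step 33: x0=(0.3998, 0.1814, -1.0723) x1=(0.6685, 0.5316, -2.0206) x2=(-0.0896, 0.4667, 2.4106) x3=(0.0870, 2.1449, -0.5979)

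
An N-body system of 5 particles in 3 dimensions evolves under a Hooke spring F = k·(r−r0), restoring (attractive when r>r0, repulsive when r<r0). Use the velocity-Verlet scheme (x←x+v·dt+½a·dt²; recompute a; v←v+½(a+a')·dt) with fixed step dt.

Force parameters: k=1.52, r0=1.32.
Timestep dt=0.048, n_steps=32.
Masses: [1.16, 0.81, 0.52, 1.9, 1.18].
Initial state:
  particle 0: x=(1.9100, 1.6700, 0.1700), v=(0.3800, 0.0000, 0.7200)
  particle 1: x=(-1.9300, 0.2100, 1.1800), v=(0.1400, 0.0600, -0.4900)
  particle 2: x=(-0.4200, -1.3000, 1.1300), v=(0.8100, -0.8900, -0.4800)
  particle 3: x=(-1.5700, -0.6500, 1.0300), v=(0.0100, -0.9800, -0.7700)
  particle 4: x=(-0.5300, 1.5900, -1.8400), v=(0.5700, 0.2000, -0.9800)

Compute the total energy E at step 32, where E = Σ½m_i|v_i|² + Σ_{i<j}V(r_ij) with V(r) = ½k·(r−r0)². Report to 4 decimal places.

step 0: x0=(1.9100, 1.6700, 0.1700) x1=(-1.9300, 0.2100, 1.1800) x2=(-0.4200, -1.3000, 1.1300) x3=(-1.5700, -0.6500, 1.0300) x4=(-0.5300, 1.5900, -1.8400)
step 1: x0=(1.9162, 1.6630, 0.2057) x1=(-1.9147, 0.2164, 1.1509) x2=(-0.3781, -1.3275, 1.0981) x3=(-1.5665, -0.6945, 0.9907) x4=(-0.5027, 1.5933, -1.8767)
step 2: x0=(1.8983, 1.6421, 0.2431) x1=(-1.8821, 0.2296, 1.1109) x2=(-0.3309, -1.3241, 1.0486) x3=(-1.5571, -0.7339, 0.9469) x4=(-0.4757, 1.5837, -1.8924)
step 3: x0=(1.8568, 1.6073, 0.2815) x1=(-1.8322, 0.2492, 1.0602) x2=(-0.2790, -1.2901, 0.9823) x3=(-1.5417, -0.7680, 0.8986) x4=(-0.4491, 1.5614, -1.8874)
step 4: x0=(1.7927, 1.5592, 0.3203) x1=(-1.7655, 0.2746, 0.9993) x2=(-0.2232, -1.2263, 0.9001) x3=(-1.5205, -0.7967, 0.8462) x4=(-0.4227, 1.5264, -1.8620)
step 5: x0=(1.7071, 1.4985, 0.3589) x1=(-1.6828, 0.3053, 0.9289) x2=(-0.1641, -1.1346, 0.8034) x3=(-1.4937, -0.8202, 0.7898) x4=(-0.3967, 1.4794, -1.8170)
step 6: x0=(1.6015, 1.4260, 0.3965) x1=(-1.5852, 0.3407, 0.8497) x2=(-0.1026, -1.0174, 0.6938) x3=(-1.4615, -0.8384, 0.7299) x4=(-0.3711, 1.4210, -1.7537)
step 7: x0=(1.4779, 1.3429, 0.4325) x1=(-1.4739, 0.3802, 0.7628) x2=(-0.0395, -0.8776, 0.5733) x3=(-1.4243, -0.8515, 0.6666) x4=(-0.3459, 1.3521, -1.6733)
step 8: x0=(1.3384, 1.2505, 0.4665) x1=(-1.3508, 0.4230, 0.6691) x2=(0.0240, -0.7187, 0.4439) x3=(-1.3823, -0.8597, 0.6003) x4=(-0.3211, 1.2738, -1.5776)
step 9: x0=(1.1852, 1.1502, 0.4979) x1=(-1.2177, 0.4684, 0.5700) x2=(0.0870, -0.5448, 0.3078) x3=(-1.3358, -0.8633, 0.5316) x4=(-0.2966, 1.1872, -1.4685)
step 10: x0=(1.0208, 1.0437, 0.5265) x1=(-1.0767, 0.5156, 0.4665) x2=(0.1486, -0.3601, 0.1669) x3=(-1.2853, -0.8624, 0.4606) x4=(-0.2725, 1.0938, -1.3482)
step 11: x0=(0.8479, 0.9324, 0.5523) x1=(-0.9303, 0.5636, 0.3602) x2=(0.2078, -0.1692, 0.0232) x3=(-1.2309, -0.8573, 0.3879) x4=(-0.2488, 0.9949, -1.2191)
step 12: x0=(0.6689, 0.8180, 0.5757) x1=(-0.7808, 0.6119, 0.2522) x2=(0.2641, 0.0233, -0.1218) x3=(-1.1731, -0.8483, 0.3137) x4=(-0.2255, 0.8921, -1.0834)
step 13: x0=(0.4861, 0.7015, 0.5974) x1=(-0.6308, 0.6597, 0.1440) x2=(0.3178, 0.2135, -0.2674) x3=(-1.1122, -0.8357, 0.2383) x4=(-0.2028, 0.7865, -0.9439)
step 14: x0=(0.3014, 0.5837, 0.6186) x1=(-0.4825, 0.7067, 0.0365) x2=(0.3706, 0.3992, -0.4129) x3=(-1.0485, -0.8198, 0.1621) x4=(-0.1810, 0.6796, -0.8029)
step 15: x0=(0.1159, 0.4645, 0.6402) x1=(-0.3376, 0.7532, -0.0694) x2=(0.4250, 0.5797, -0.5578) x3=(-0.9824, -0.8007, 0.0852) x4=(-0.1608, 0.5717, -0.6626)
step 16: x0=(-0.0699, 0.3439, 0.6626) x1=(-0.1964, 0.7998, -0.1731) x2=(0.4832, 0.7564, -0.7022) x3=(-0.9141, -0.7789, 0.0076) x4=(-0.1428, 0.4622, -0.5239)
step 17: x0=(-0.2556, 0.2224, 0.6854) x1=(-0.0582, 0.8482, -0.2741) x2=(0.5432, 0.9301, -0.8463) x3=(-0.8441, -0.7546, -0.0705) x4=(-0.1264, 0.3498, -0.3866)
step 18: x0=(-0.4409, 0.1011, 0.7079) x1=(0.0782, 0.8982, -0.3733) x2=(0.6013, 1.0992, -0.9884) x3=(-0.7725, -0.7280, -0.1492) x4=(-0.1110, 0.2345, -0.2500)
step 19: x0=(-0.6250, -0.0188, 0.7291) x1=(0.2127, 0.9479, -0.4707) x2=(0.6544, 1.2606, -1.1256) x3=(-0.6996, -0.6994, -0.2289) x4=(-0.0955, 0.1180, -0.1141)
step 20: x0=(-0.8070, -0.1359, 0.7478) x1=(0.3447, 0.9951, -0.5655) x2=(0.6993, 1.4108, -1.2547) x3=(-0.6252, -0.6687, -0.3098) x4=(-0.0788, 0.0021, 0.0209)
step 21: x0=(-0.9859, -0.2491, 0.7626) x1=(0.4728, 1.0376, -0.6566) x2=(0.7335, 1.5463, -1.3725) x3=(-0.5494, -0.6358, -0.3922) x4=(-0.0602, -0.1116, 0.1545)
step 22: x0=(-1.1602, -0.3574, 0.7720) x1=(0.5958, 1.0736, -0.7427) x2=(0.7548, 1.6636, -1.4757) x3=(-0.4722, -0.6002, -0.4762) x4=(-0.0391, -0.2218, 0.2862)
step 23: x0=(-1.3283, -0.4597, 0.7746) x1=(0.7123, 1.1015, -0.8227) x2=(0.7612, 1.7593, -1.5618) x3=(-0.3936, -0.5616, -0.5616) x4=(-0.0156, -0.3277, 0.4152)
step 24: x0=(-1.4880, -0.5550, 0.7690) x1=(0.8211, 1.1201, -0.8956) x2=(0.7516, 1.8307, -1.6282) x3=(-0.3136, -0.5197, -0.6481) x4=(0.0101, -0.4286, 0.5404)
step 25: x0=(-1.6374, -0.6423, 0.7542) x1=(0.9208, 1.1282, -0.9602) x2=(0.7249, 1.8754, -1.6731) x3=(-0.2325, -0.4746, -0.7351) x4=(0.0376, -0.5236, 0.6603)
step 26: x0=(-1.7745, -0.7208, 0.7294) x1=(1.0104, 1.1249, -1.0158) x2=(0.6808, 1.8917, -1.6951) x3=(-0.1507, -0.4264, -0.8220) x4=(0.0664, -0.6121, 0.7735)
step 27: x0=(-1.8973, -0.7897, 0.6942) x1=(1.0887, 1.1098, -1.0616) x2=(0.6194, 1.8786, -1.6934) x3=(-0.0687, -0.3755, -0.9081) x4=(0.0961, -0.6932, 0.8785)
step 28: x0=(-2.0042, -0.8485, 0.6484) x1=(1.1551, 1.0825, -1.0971) x2=(0.5410, 1.8357, -1.6677) x3=(0.0131, -0.3223, -0.9926) x4=(0.1262, -0.7664, 0.9739)
step 29: x0=(-2.0937, -0.8968, 0.5921) x1=(1.2088, 1.0429, -1.1221) x2=(0.4467, 1.7636, -1.6184) x3=(0.0941, -0.2674, -1.0750) x4=(0.1562, -0.8313, 1.0584)
step 30: x0=(-2.1646, -0.9344, 0.5255) x1=(1.2495, 0.9912, -1.1362) x2=(0.3376, 1.6631, -1.5462) x3=(0.1738, -0.2116, -1.1545) x4=(0.1856, -0.8874, 1.1310)
step 31: x0=(-2.2161, -0.9614, 0.4492) x1=(1.2769, 0.9278, -1.1396) x2=(0.2155, 1.5362, -1.4523) x3=(0.2515, -0.1556, -1.2307) x4=(0.2140, -0.9345, 1.1907)
step 32: x0=(-2.2476, -0.9779, 0.3639) x1=(1.2909, 0.8534, -1.1323) x2=(0.0821, 1.3850, -1.3382) x3=(0.3268, -0.1002, -1.3030) x4=(0.2408, -0.9727, 1.2368)
step 0 velocities: v0=(0.3800, 0.0000, 0.7200) v1=(0.1400, 0.0600, -0.4900) v2=(0.8100, -0.8900, -0.4800) v3=(0.0100, -0.9800, -0.7700) v4=(0.5700, 0.2000, -0.9800)
step 0: KE=3.1852, PE=35.9370, E=39.1221
step 32 velocities: v0=(-0.4463, -0.2412, -1.8611) v1=(0.1512, -1.6562, 0.2599) v2=(-2.8742, -3.3720, 2.5654) v3=(1.5385, 1.1398, -1.4629) v4=(0.5370, -0.7042, 0.8162)
step 32: KE=16.4924, PE=22.5845, E=39.0769

39.0769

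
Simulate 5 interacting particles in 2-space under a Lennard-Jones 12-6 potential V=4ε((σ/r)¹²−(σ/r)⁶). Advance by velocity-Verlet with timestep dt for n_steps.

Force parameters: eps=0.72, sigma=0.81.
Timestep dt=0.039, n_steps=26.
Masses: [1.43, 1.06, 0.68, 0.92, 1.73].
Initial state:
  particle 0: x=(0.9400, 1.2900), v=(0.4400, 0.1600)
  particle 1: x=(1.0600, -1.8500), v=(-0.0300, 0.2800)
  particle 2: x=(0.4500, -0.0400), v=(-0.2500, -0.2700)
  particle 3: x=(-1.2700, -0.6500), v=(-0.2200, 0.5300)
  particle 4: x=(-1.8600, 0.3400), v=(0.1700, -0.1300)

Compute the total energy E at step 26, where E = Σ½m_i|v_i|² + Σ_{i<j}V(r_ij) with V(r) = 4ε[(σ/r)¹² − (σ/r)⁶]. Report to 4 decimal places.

-0.0173

step 0: x0=(0.9400, 1.2900) x1=(1.0600, -1.8500) x2=(0.4500, -0.0400) x3=(-1.2700, -0.6500) x4=(-1.8600, 0.3400)
step 1: x0=(0.9571, 1.2960) x1=(1.0588, -1.8390) x2=(0.4403, -0.0502) x3=(-1.2791, -0.6283) x4=(-1.8531, 0.3344)
step 2: x0=(0.9740, 1.3017) x1=(1.0576, -1.8280) x2=(0.4308, -0.0598) x3=(-1.2894, -0.6044) x4=(-1.8454, 0.3276)
step 3: x0=(0.9908, 1.3071) x1=(1.0563, -1.8169) x2=(0.4214, -0.0690) x3=(-1.3011, -0.5779) x4=(-1.8369, 0.3195)
step 4: x0=(1.0075, 1.3122) x1=(1.0550, -1.8057) x2=(0.4120, -0.0777) x3=(-1.3144, -0.5484) x4=(-1.8275, 0.3098)
step 5: x0=(1.0241, 1.3170) x1=(1.0537, -1.7943) x2=(0.4028, -0.0861) x3=(-1.3293, -0.5160) x4=(-1.8171, 0.2986)
step 6: x0=(1.0406, 1.3216) x1=(1.0523, -1.7829) x2=(0.3936, -0.0941) x3=(-1.3455, -0.4812) x4=(-1.8059, 0.2861)
step 7: x0=(1.0570, 1.3260) x1=(1.0509, -1.7714) x2=(0.3844, -0.1020) x3=(-1.3606, -0.4478) x4=(-1.7953, 0.2744)
step 8: x0=(1.0733, 1.3302) x1=(1.0494, -1.7598) x2=(0.3752, -0.1096) x3=(-1.3676, -0.4276) x4=(-1.7888, 0.2697)
step 9: x0=(1.0895, 1.3342) x1=(1.0479, -1.7480) x2=(0.3661, -0.1171) x3=(-1.3582, -0.4345) x4=(-1.7910, 0.2794)
step 10: x0=(1.1056, 1.3381) x1=(1.0463, -1.7362) x2=(0.3569, -0.1245) x3=(-1.3387, -0.4576) x4=(-1.7984, 0.2977)
step 11: x0=(1.1217, 1.3418) x1=(1.0447, -1.7242) x2=(0.3477, -0.1319) x3=(-1.3172, -0.4837) x4=(-1.8068, 0.3177)
step 12: x0=(1.1377, 1.3454) x1=(1.0430, -1.7120) x2=(0.3385, -0.1392) x3=(-1.2966, -0.5079) x4=(-1.8145, 0.3366)
step 13: x0=(1.1536, 1.3489) x1=(1.0412, -1.6997) x2=(0.3291, -0.1465) x3=(-1.2777, -0.5290) x4=(-1.8213, 0.3540)
step 14: x0=(1.1694, 1.3523) x1=(1.0394, -1.6873) x2=(0.3196, -0.1539) x3=(-1.2603, -0.5472) x4=(-1.8271, 0.3698)
step 15: x0=(1.1852, 1.3555) x1=(1.0375, -1.6747) x2=(0.3100, -0.1614) x3=(-1.2442, -0.5627) x4=(-1.8320, 0.3842)
step 16: x0=(1.2010, 1.3587) x1=(1.0354, -1.6619) x2=(0.3001, -0.1691) x3=(-1.2293, -0.5760) x4=(-1.8362, 0.3974)
step 17: x0=(1.2167, 1.3618) x1=(1.0333, -1.6490) x2=(0.2901, -0.1770) x3=(-1.2153, -0.5871) x4=(-1.8397, 0.4096)
step 18: x0=(1.2323, 1.3648) x1=(1.0311, -1.6358) x2=(0.2798, -0.1851) x3=(-1.2020, -0.5965) x4=(-1.8425, 0.4209)
step 19: x0=(1.2479, 1.3678) x1=(1.0288, -1.6225) x2=(0.2692, -0.1935) x3=(-1.1893, -0.6042) x4=(-1.8449, 0.4313)
step 20: x0=(1.2635, 1.3707) x1=(1.0263, -1.6089) x2=(0.2583, -0.2023) x3=(-1.1770, -0.6104) x4=(-1.8468, 0.4410)
step 21: x0=(1.2790, 1.3735) x1=(1.0238, -1.5951) x2=(0.2470, -0.2114) x3=(-1.1651, -0.6153) x4=(-1.8482, 0.4500)
step 22: x0=(1.2945, 1.3763) x1=(1.0210, -1.5811) x2=(0.2352, -0.2210) x3=(-1.1534, -0.6189) x4=(-1.8493, 0.4584)
step 23: x0=(1.3100, 1.3790) x1=(1.0181, -1.5668) x2=(0.2229, -0.2311) x3=(-1.1418, -0.6214) x4=(-1.8500, 0.4663)
step 24: x0=(1.3254, 1.3817) x1=(1.0151, -1.5522) x2=(0.2101, -0.2417) x3=(-1.1301, -0.6227) x4=(-1.8503, 0.4737)
step 25: x0=(1.3408, 1.3843) x1=(1.0118, -1.5373) x2=(0.1966, -0.2529) x3=(-1.1183, -0.6229) x4=(-1.8503, 0.4805)
step 26: x0=(1.3562, 1.3869) x1=(1.0084, -1.5222) x2=(0.1823, -0.2648) x3=(-1.1063, -0.6220) x4=(-1.8499, 0.4869)
step 0 velocities: v0=(0.4400, 0.1600) v1=(-0.0300, 0.2800) v2=(-0.2500, -0.2700) v3=(-0.2200, 0.5300) v4=(0.1700, -0.1300)
step 0: KE=0.4359, PE=-0.4517, E=-0.0158
step 26 velocities: v0=(0.3939, 0.0663) v1=(-0.0916, 0.3933) v2=(-0.3784, -0.3153) v3=(0.3140, 0.0352) v4=(0.0123, 0.1590)
step 26: KE=0.3509, PE=-0.3683, E=-0.0173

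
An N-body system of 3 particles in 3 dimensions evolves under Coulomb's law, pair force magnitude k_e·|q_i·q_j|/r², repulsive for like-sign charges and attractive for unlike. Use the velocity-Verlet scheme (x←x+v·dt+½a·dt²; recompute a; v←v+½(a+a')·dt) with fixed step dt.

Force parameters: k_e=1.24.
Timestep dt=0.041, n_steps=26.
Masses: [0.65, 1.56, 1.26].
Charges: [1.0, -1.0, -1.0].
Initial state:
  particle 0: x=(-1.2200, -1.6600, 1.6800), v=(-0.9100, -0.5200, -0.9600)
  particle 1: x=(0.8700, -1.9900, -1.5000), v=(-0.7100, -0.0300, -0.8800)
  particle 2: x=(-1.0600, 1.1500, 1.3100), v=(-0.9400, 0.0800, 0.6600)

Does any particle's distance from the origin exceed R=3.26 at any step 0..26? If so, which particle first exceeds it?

step 0: x0=(-1.2200, -1.6600, 1.6800) x1=(0.8700, -1.9900, -1.5000) x2=(-1.0600, 1.1500, 1.3100)
step 1: x0=(-1.2572, -1.6811, 1.6405) x1=(0.8409, -1.9912, -1.5361) x2=(-1.0986, 1.1532, 1.3371)
step 2: x0=(-1.2943, -1.7019, 1.6008) x1=(0.8117, -1.9925, -1.5721) x2=(-1.1372, 1.1563, 1.3643)
step 3: x0=(-1.3313, -1.7223, 1.5609) x1=(0.7826, -1.9938, -1.6081) x2=(-1.1758, 1.1592, 1.3915)
step 4: x0=(-1.3681, -1.7423, 1.5208) x1=(0.7534, -1.9952, -1.6440) x2=(-1.2145, 1.1619, 1.4188)
step 5: x0=(-1.4048, -1.7620, 1.4805) x1=(0.7241, -1.9966, -1.6799) x2=(-1.2532, 1.1645, 1.4461)
step 6: x0=(-1.4413, -1.7813, 1.4400) x1=(0.6949, -1.9980, -1.7158) x2=(-1.2920, 1.1670, 1.4735)
step 7: x0=(-1.4777, -1.8002, 1.3993) x1=(0.6656, -1.9994, -1.7516) x2=(-1.3308, 1.1693, 1.5009)
step 8: x0=(-1.5139, -1.8188, 1.3584) x1=(0.6363, -2.0009, -1.7874) x2=(-1.3696, 1.1715, 1.5284)
step 9: x0=(-1.5500, -1.8371, 1.3174) x1=(0.6069, -2.0024, -1.8231) x2=(-1.4085, 1.1735, 1.5559)
step 10: x0=(-1.5860, -1.8550, 1.2762) x1=(0.5776, -2.0039, -1.8588) x2=(-1.4474, 1.1754, 1.5834)
step 11: x0=(-1.6218, -1.8725, 1.2349) x1=(0.5482, -2.0055, -1.8945) x2=(-1.4863, 1.1771, 1.6110)
step 12: x0=(-1.6575, -1.8898, 1.1935) x1=(0.5187, -2.0070, -1.9301) x2=(-1.5253, 1.1787, 1.6385)
step 13: x0=(-1.6930, -1.9067, 1.1519) x1=(0.4892, -2.0087, -1.9657) x2=(-1.5643, 1.1802, 1.6661)
step 14: x0=(-1.7284, -1.9233, 1.1102) x1=(0.4597, -2.0103, -2.0012) x2=(-1.6034, 1.1816, 1.6937)
step 15: x0=(-1.7637, -1.9396, 1.0683) x1=(0.4302, -2.0120, -2.0367) x2=(-1.6424, 1.1828, 1.7213)
step 16: x0=(-1.7988, -1.9556, 1.0264) x1=(0.4006, -2.0136, -2.0722) x2=(-1.6815, 1.1839, 1.7490)
step 17: x0=(-1.8338, -1.9713, 0.9843) x1=(0.3710, -2.0154, -2.1076) x2=(-1.7206, 1.1849, 1.7766)
step 18: x0=(-1.8686, -1.9867, 0.9422) x1=(0.3414, -2.0171, -2.1430) x2=(-1.7598, 1.1858, 1.8042)
step 19: x0=(-1.9033, -2.0018, 0.8999) x1=(0.3117, -2.0189, -2.1783) x2=(-1.7990, 1.1865, 1.8318)
step 20: x0=(-1.9379, -2.0167, 0.8575) x1=(0.2819, -2.0207, -2.2136) x2=(-1.8382, 1.1871, 1.8595)
step 21: x0=(-1.9723, -2.0313, 0.8150) x1=(0.2522, -2.0225, -2.2488) x2=(-1.8774, 1.1877, 1.8871)
step 22: x0=(-2.0066, -2.0456, 0.7725) x1=(0.2224, -2.0243, -2.2840) x2=(-1.9166, 1.1881, 1.9147)
step 23: x0=(-2.0407, -2.0596, 0.7298) x1=(0.1925, -2.0262, -2.3191) x2=(-1.9559, 1.1884, 1.9423)
step 24: x0=(-2.0747, -2.0734, 0.6871) x1=(0.1627, -2.0281, -2.3542) x2=(-1.9952, 1.1886, 1.9699)
step 25: x0=(-2.1086, -2.0870, 0.6442) x1=(0.1327, -2.0300, -2.3893) x2=(-2.0345, 1.1887, 1.9975)
step 26: x0=(-2.1423, -2.1003, 0.6013) x1=(0.1028, -2.0319, -2.4243) x2=(-2.0738, 1.1887, 2.0250)

no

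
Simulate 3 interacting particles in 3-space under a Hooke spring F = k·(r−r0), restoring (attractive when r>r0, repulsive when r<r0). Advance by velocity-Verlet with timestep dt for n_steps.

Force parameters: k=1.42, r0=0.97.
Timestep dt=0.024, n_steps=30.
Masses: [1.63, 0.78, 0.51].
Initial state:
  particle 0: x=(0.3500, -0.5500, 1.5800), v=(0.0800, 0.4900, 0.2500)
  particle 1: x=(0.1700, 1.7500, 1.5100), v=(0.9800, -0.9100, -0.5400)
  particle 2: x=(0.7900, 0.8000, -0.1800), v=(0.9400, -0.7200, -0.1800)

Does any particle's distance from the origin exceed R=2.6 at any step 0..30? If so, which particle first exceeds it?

no

step 0: x0=(0.3500, -0.5500, 1.5800) x1=(0.1700, 1.7500, 1.5100) x2=(0.7900, 0.8000, -0.1800)
step 1: x0=(0.3520, -0.5377, 1.5857) x1=(0.1937, 1.7272, 1.4966) x2=(0.8121, 0.7825, -0.1828)
step 2: x0=(0.3540, -0.5244, 1.5909) x1=(0.2179, 1.7025, 1.4823) x2=(0.8333, 0.7646, -0.1826)
step 3: x0=(0.3561, -0.5101, 1.5956) x1=(0.2425, 1.6760, 1.4672) x2=(0.8535, 0.7463, -0.1794)
step 4: x0=(0.3584, -0.4948, 1.5997) x1=(0.2675, 1.6477, 1.4513) x2=(0.8727, 0.7276, -0.1732)
step 5: x0=(0.3608, -0.4786, 1.6033) x1=(0.2929, 1.6177, 1.4346) x2=(0.8910, 0.7085, -0.1641)
step 6: x0=(0.3633, -0.4615, 1.6064) x1=(0.3186, 1.5861, 1.4172) x2=(0.9084, 0.6892, -0.1522)
step 7: x0=(0.3659, -0.4435, 1.6089) x1=(0.3446, 1.5528, 1.3991) x2=(0.9248, 0.6695, -0.1374)
step 8: x0=(0.3687, -0.4247, 1.6109) x1=(0.3710, 1.5180, 1.3803) x2=(0.9403, 0.6495, -0.1200)
step 9: x0=(0.3716, -0.4051, 1.6123) x1=(0.3976, 1.4818, 1.3609) x2=(0.9548, 0.6292, -0.0999)
step 10: x0=(0.3747, -0.3848, 1.6132) x1=(0.4244, 1.4442, 1.3409) x2=(0.9685, 0.6087, -0.0773)
step 11: x0=(0.3780, -0.3637, 1.6137) x1=(0.4515, 1.4052, 1.3204) x2=(0.9812, 0.5879, -0.0522)
step 12: x0=(0.3815, -0.3420, 1.6136) x1=(0.4788, 1.3651, 1.2994) x2=(0.9931, 0.5669, -0.0249)
step 13: x0=(0.3851, -0.3198, 1.6130) x1=(0.5063, 1.3239, 1.2781) x2=(1.0042, 0.5456, 0.0047)
step 14: x0=(0.3889, -0.2969, 1.6120) x1=(0.5339, 1.2816, 1.2563) x2=(1.0144, 0.5242, 0.0363)
step 15: x0=(0.3929, -0.2735, 1.6105) x1=(0.5617, 1.2383, 1.2343) x2=(1.0239, 0.5025, 0.0699)
step 16: x0=(0.3971, -0.2497, 1.6085) x1=(0.5895, 1.1942, 1.2120) x2=(1.0327, 0.4806, 0.1052)
step 17: x0=(0.4014, -0.2254, 1.6062) x1=(0.6174, 1.1493, 1.1895) x2=(1.0408, 0.4586, 0.1422)
step 18: x0=(0.4059, -0.2007, 1.6034) x1=(0.6453, 1.1037, 1.1668) x2=(1.0483, 0.4364, 0.1806)
step 19: x0=(0.4106, -0.1757, 1.6003) x1=(0.6733, 1.0576, 1.1441) x2=(1.0551, 0.4140, 0.2204)
step 20: x0=(0.4155, -0.1505, 1.5969) x1=(0.7013, 1.0110, 1.1213) x2=(1.0615, 0.3913, 0.2614)
step 21: x0=(0.4205, -0.1249, 1.5931) x1=(0.7292, 0.9640, 1.0985) x2=(1.0673, 0.3685, 0.3034)
step 22: x0=(0.4257, -0.0992, 1.5890) x1=(0.7571, 0.9167, 1.0757) x2=(1.0728, 0.3455, 0.3462)
step 23: x0=(0.4310, -0.0733, 1.5847) x1=(0.7849, 0.8692, 1.0531) x2=(1.0779, 0.3222, 0.3897)
step 24: x0=(0.4365, -0.0472, 1.5801) x1=(0.8127, 0.8216, 1.0305) x2=(1.0827, 0.2987, 0.4338)
step 25: x0=(0.4420, -0.0211, 1.5754) x1=(0.8404, 0.7740, 1.0082) x2=(1.0872, 0.2749, 0.4782)
step 26: x0=(0.4477, 0.0051, 1.5705) x1=(0.8679, 0.7264, 0.9860) x2=(1.0916, 0.2507, 0.5228)
step 27: x0=(0.4535, 0.0314, 1.5654) x1=(0.8954, 0.6790, 0.9641) x2=(1.0959, 0.2262, 0.5676)
step 28: x0=(0.4593, 0.0577, 1.5603) x1=(0.9227, 0.6319, 0.9423) x2=(1.1002, 0.2012, 0.6123)
step 29: x0=(0.4651, 0.0840, 1.5550) x1=(0.9499, 0.5851, 0.9208) x2=(1.1045, 0.1757, 0.6569)
step 30: x0=(0.4710, 0.1102, 1.5498) x1=(0.9770, 0.5386, 0.8996) x2=(1.1089, 0.1496, 0.7013)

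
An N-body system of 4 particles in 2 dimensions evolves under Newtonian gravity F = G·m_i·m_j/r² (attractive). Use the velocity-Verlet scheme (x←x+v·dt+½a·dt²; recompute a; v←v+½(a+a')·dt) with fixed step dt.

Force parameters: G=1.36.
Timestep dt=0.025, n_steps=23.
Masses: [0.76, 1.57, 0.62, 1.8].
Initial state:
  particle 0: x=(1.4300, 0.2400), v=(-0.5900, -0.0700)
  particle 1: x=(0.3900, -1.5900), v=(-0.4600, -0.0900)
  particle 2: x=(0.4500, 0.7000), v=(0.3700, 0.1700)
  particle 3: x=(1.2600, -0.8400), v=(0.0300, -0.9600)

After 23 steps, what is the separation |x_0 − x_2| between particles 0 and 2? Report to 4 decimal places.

step 0: x0=(1.4300, 0.2400) x1=(0.3900, -1.5900) x2=(0.4500, 0.7000) x3=(1.2600, -0.8400)
step 1: x0=(1.4149, 0.2376) x1=(0.3790, -1.5918) x2=(0.4596, 0.7038) x3=(1.2604, -0.8640)
step 2: x0=(1.3990, 0.2339) x1=(0.3689, -1.5925) x2=(0.4700, 0.7066) x3=(1.2599, -0.8880)
step 3: x0=(1.3824, 0.2289) x1=(0.3599, -1.5924) x2=(0.4810, 0.7085) x3=(1.2587, -0.9119)
step 4: x0=(1.3651, 0.2228) x1=(0.3519, -1.5912) x2=(0.4928, 0.7094) x3=(1.2566, -0.9359)
step 5: x0=(1.3471, 0.2156) x1=(0.3450, -1.5892) x2=(0.5054, 0.7093) x3=(1.2536, -0.9598)
step 6: x0=(1.3283, 0.2072) x1=(0.3391, -1.5861) x2=(0.5187, 0.7083) x3=(1.2497, -0.9838)
step 7: x0=(1.3088, 0.1978) x1=(0.3345, -1.5822) x2=(0.5328, 0.7061) x3=(1.2448, -1.0078)
step 8: x0=(1.2886, 0.1875) x1=(0.3310, -1.5772) x2=(0.5477, 0.7029) x3=(1.2389, -1.0319)
step 9: x0=(1.2677, 0.1761) x1=(0.3288, -1.5714) x2=(0.5633, 0.6986) x3=(1.2320, -1.0559)
step 10: x0=(1.2461, 0.1639) x1=(0.3279, -1.5646) x2=(0.5798, 0.6932) x3=(1.2239, -1.0800)
step 11: x0=(1.2236, 0.1508) x1=(0.3284, -1.5568) x2=(0.5970, 0.6865) x3=(1.2147, -1.1042)
step 12: x0=(1.2005, 0.1370) x1=(0.3304, -1.5481) x2=(0.6151, 0.6785) x3=(1.2042, -1.1285)
step 13: x0=(1.1765, 0.1224) x1=(0.3339, -1.5385) x2=(0.6341, 0.6692) x3=(1.1924, -1.1528)
step 14: x0=(1.1518, 0.1071) x1=(0.3391, -1.5278) x2=(0.6539, 0.6584) x3=(1.1791, -1.1772)
step 15: x0=(1.1262, 0.0913) x1=(0.3461, -1.5161) x2=(0.6745, 0.6461) x3=(1.1644, -1.2016)
step 16: x0=(1.0999, 0.0750) x1=(0.3551, -1.5035) x2=(0.6960, 0.6321) x3=(1.1480, -1.2262)
step 17: x0=(1.0727, 0.0583) x1=(0.3662, -1.4898) x2=(0.7184, 0.6164) x3=(1.1297, -1.2509)
step 18: x0=(1.0448, 0.0413) x1=(0.3797, -1.4751) x2=(0.7416, 0.5987) x3=(1.1094, -1.2757)
step 19: x0=(1.0160, 0.0242) x1=(0.3959, -1.4594) x2=(0.7656, 0.5789) x3=(1.0868, -1.3006)
step 20: x0=(0.9866, 0.0069) x1=(0.4152, -1.4426) x2=(0.7903, 0.5567) x3=(1.0615, -1.3256)
step 21: x0=(0.9564, -0.0102) x1=(0.4381, -1.4248) x2=(0.8157, 0.5321) x3=(1.0332, -1.3506)
step 22: x0=(0.9257, -0.0271) x1=(0.4654, -1.4061) x2=(0.8416, 0.5047) x3=(1.0012, -1.3756)
step 23: x0=(0.8946, -0.0436) x1=(0.4981, -1.3867) x2=(0.8678, 0.4743) x3=(0.9645, -1.4003)

0.5186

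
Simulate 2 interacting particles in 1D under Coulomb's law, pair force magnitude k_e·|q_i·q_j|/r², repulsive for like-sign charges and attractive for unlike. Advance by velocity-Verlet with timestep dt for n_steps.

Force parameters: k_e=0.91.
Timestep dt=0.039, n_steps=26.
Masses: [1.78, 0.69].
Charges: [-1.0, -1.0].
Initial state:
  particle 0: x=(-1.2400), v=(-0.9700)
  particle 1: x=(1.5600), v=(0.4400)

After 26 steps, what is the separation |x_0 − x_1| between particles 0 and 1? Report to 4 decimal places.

step 0: x0=(-1.2400) x1=(1.5600)
step 1: x0=(-1.2779) x1=(1.5773)
step 2: x0=(-1.3159) x1=(1.5948)
step 3: x0=(-1.3539) x1=(1.6126)
step 4: x0=(-1.3921) x1=(1.6306)
step 5: x0=(-1.4303) x1=(1.6488)
step 6: x0=(-1.4686) x1=(1.6672)
step 7: x0=(-1.5070) x1=(1.6859)
step 8: x0=(-1.5455) x1=(1.7047)
step 9: x0=(-1.5841) x1=(1.7237)
step 10: x0=(-1.6227) x1=(1.7429)
step 11: x0=(-1.6614) x1=(1.7623)
step 12: x0=(-1.7001) x1=(1.7819)
step 13: x0=(-1.7390) x1=(1.8016)
step 14: x0=(-1.7778) x1=(1.8215)
step 15: x0=(-1.8168) x1=(1.8415)
step 16: x0=(-1.8558) x1=(1.8617)
step 17: x0=(-1.8948) x1=(1.8820)
step 18: x0=(-1.9340) x1=(1.9025)
step 19: x0=(-1.9731) x1=(1.9231)
step 20: x0=(-2.0123) x1=(1.9438)
step 21: x0=(-2.0516) x1=(1.9647)
step 22: x0=(-2.0909) x1=(1.9857)
step 23: x0=(-2.1303) x1=(2.0068)
step 24: x0=(-2.1697) x1=(2.0280)
step 25: x0=(-2.2091) x1=(2.0493)
step 26: x0=(-2.2486) x1=(2.0708)

4.3194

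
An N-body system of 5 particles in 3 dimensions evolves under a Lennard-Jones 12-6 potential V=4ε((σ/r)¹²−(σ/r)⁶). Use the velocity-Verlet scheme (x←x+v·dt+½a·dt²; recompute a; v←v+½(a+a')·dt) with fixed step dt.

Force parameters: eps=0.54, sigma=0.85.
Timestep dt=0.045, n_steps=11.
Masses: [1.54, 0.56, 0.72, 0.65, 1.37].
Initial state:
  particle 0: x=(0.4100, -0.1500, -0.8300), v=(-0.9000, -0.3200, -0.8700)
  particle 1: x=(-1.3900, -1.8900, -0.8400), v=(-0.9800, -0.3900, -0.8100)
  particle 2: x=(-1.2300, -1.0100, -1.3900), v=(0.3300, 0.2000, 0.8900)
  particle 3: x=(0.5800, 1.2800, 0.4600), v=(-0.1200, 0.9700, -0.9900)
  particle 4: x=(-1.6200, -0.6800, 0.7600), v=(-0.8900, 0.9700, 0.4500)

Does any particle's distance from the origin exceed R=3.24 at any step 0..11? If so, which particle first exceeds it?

step 0: x0=(0.4100, -0.1500, -0.8300) x1=(-1.3900, -1.8900, -0.8400) x2=(-1.2300, -1.0100, -1.3900) x3=(0.5800, 1.2800, 0.4600) x4=(-1.6200, -0.6800, 0.7600)
step 1: x0=(0.3695, -0.1644, -0.8691) x1=(-1.4337, -1.9052, -0.8778) x2=(-1.2154, -1.0028, -1.3488) x3=(0.5746, 1.3236, 0.4154) x4=(-1.6600, -0.6364, 0.7802)
step 2: x0=(0.3289, -0.1788, -0.9083) x1=(-1.4762, -1.9156, -0.9181) x2=(-1.2016, -0.9991, -1.3056) x3=(0.5692, 1.3671, 0.3707) x4=(-1.7001, -0.5928, 0.8004)
step 3: x0=(0.2882, -0.1932, -0.9474) x1=(-1.5173, -1.9212, -0.9602) x2=(-1.1887, -0.9990, -1.2607) x3=(0.5637, 1.4105, 0.3260) x4=(-1.7401, -0.5492, 0.8205)
step 4: x0=(0.2473, -0.2077, -0.9865) x1=(-1.5567, -1.9221, -1.0038) x2=(-1.1768, -1.0023, -1.2145) x3=(0.5582, 1.4538, 0.2811) x4=(-1.7801, -0.5056, 0.8405)
step 5: x0=(0.2063, -0.2222, -1.0256) x1=(-1.5943, -1.9184, -1.0485) x2=(-1.1660, -1.0090, -1.1674) x3=(0.5528, 1.4970, 0.2363) x4=(-1.8200, -0.4620, 0.8605)
step 6: x0=(0.1651, -0.2369, -1.0647) x1=(-1.6297, -1.9103, -1.0937) x2=(-1.1564, -1.0188, -1.1198) x3=(0.5472, 1.5402, 0.1914) x4=(-1.8600, -0.4185, 0.8804)
step 7: x0=(0.1236, -0.2517, -1.1038) x1=(-1.6629, -1.8980, -1.1389) x2=(-1.1480, -1.0315, -1.0720) x3=(0.5417, 1.5834, 0.1465) x4=(-1.8999, -0.3750, 0.9004)
step 8: x0=(0.0818, -0.2666, -1.1429) x1=(-1.6937, -1.8816, -1.1839) x2=(-1.1409, -1.0470, -1.0244) x3=(0.5362, 1.6265, 0.1015) x4=(-1.9398, -0.3315, 0.9202)
step 9: x0=(0.0396, -0.2818, -1.1819) x1=(-1.7217, -1.8610, -1.2280) x2=(-1.1350, -1.0651, -0.9774) x3=(0.5306, 1.6695, 0.0565) x4=(-1.9798, -0.2880, 0.9401)
step 10: x0=(-0.0030, -0.2973, -1.2209) x1=(-1.7468, -1.8365, -1.2709) x2=(-1.1306, -1.0857, -0.9315) x3=(0.5251, 1.7125, 0.0115) x4=(-2.0197, -0.2445, 0.9599)
step 11: x0=(-0.0460, -0.3130, -1.2597) x1=(-1.7687, -1.8080, -1.3120) x2=(-1.1278, -1.1086, -0.8872) x3=(0.5195, 1.7555, -0.0335) x4=(-2.0595, -0.2010, 0.9797)

no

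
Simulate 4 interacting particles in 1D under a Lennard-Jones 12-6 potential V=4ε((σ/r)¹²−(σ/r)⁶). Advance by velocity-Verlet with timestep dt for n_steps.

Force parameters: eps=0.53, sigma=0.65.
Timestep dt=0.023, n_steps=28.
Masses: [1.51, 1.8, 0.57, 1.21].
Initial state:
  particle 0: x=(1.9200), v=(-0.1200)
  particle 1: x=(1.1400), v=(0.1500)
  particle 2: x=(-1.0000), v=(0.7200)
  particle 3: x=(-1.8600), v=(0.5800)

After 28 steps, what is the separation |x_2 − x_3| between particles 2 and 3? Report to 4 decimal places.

0.8611

step 0: x0=(1.9200) x1=(1.1400) x2=(-1.0000) x3=(-1.8600)
step 1: x0=(1.9169) x1=(1.1437) x2=(-0.9842) x3=(-1.8463)
step 2: x0=(1.9132) x1=(1.1479) x2=(-0.9701) x3=(-1.8318)
step 3: x0=(1.9090) x1=(1.1526) x2=(-0.9575) x3=(-1.8166)
step 4: x0=(1.9043) x1=(1.1577) x2=(-0.9465) x3=(-1.8006)
step 5: x0=(1.8993) x1=(1.1630) x2=(-0.9372) x3=(-1.7839)
step 6: x0=(1.8942) x1=(1.1685) x2=(-0.9295) x3=(-1.7663)
step 7: x0=(1.8891) x1=(1.1738) x2=(-0.9236) x3=(-1.7480)
step 8: x0=(1.8845) x1=(1.1788) x2=(-0.9194) x3=(-1.7287)
step 9: x0=(1.8807) x1=(1.1831) x2=(-0.9171) x3=(-1.7087)
step 10: x0=(1.8782) x1=(1.1863) x2=(-0.9165) x3=(-1.6878)
step 11: x0=(1.8774) x1=(1.1881) x2=(-0.9175) x3=(-1.6662)
step 12: x0=(1.8784) x1=(1.1884) x2=(-0.9194) x3=(-1.6441)
step 13: x0=(1.8812) x1=(1.1871) x2=(-0.9210) x3=(-1.6222)
step 14: x0=(1.8856) x1=(1.1846) x2=(-0.9197) x3=(-1.6016)
step 15: x0=(1.8910) x1=(1.1811) x2=(-0.9119) x3=(-1.5841)
step 16: x0=(1.8971) x1=(1.1771) x2=(-0.8950) x3=(-1.5709)
step 17: x0=(1.9034) x1=(1.1729) x2=(-0.8700) x3=(-1.5614)
step 18: x0=(1.9098) x1=(1.1687) x2=(-0.8405) x3=(-1.5541)
step 19: x0=(1.9159) x1=(1.1647) x2=(-0.8097) x3=(-1.5474)
step 20: x0=(1.9216) x1=(1.1610) x2=(-0.7794) x3=(-1.5405)
step 21: x0=(1.9268) x1=(1.1577) x2=(-0.7504) x3=(-1.5330)
step 22: x0=(1.9314) x1=(1.1549) x2=(-0.7231) x3=(-1.5246)
step 23: x0=(1.9354) x1=(1.1527) x2=(-0.6976) x3=(-1.5154)
step 24: x0=(1.9387) x1=(1.1509) x2=(-0.6739) x3=(-1.5054)
step 25: x0=(1.9414) x1=(1.1497) x2=(-0.6519) x3=(-1.4945)
step 26: x0=(1.9435) x1=(1.1491) x2=(-0.6316) x3=(-1.4828)
step 27: x0=(1.9448) x1=(1.1490) x2=(-0.6130) x3=(-1.4703)
step 28: x0=(1.9455) x1=(1.1495) x2=(-0.5960) x3=(-1.4571)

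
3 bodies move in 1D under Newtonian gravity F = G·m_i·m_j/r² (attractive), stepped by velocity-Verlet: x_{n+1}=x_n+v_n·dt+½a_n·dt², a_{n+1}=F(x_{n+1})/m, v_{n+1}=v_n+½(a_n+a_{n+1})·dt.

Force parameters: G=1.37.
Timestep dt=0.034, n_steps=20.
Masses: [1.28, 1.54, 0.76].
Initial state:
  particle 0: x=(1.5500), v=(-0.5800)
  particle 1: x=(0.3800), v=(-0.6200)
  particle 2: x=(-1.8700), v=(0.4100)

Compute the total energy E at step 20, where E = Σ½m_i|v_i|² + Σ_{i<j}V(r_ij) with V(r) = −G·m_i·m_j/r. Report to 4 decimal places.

step 0: x0=(1.5500) x1=(0.3800) x2=(-1.8700)
step 1: x0=(1.5293) x1=(0.3595) x2=(-1.8557)
step 2: x0=(1.5068) x1=(0.3403) x2=(-1.8408)
step 3: x0=(1.4823) x1=(0.3223) x2=(-1.8252)
step 4: x0=(1.4560) x1=(0.3056) x2=(-1.8088)
step 5: x0=(1.4276) x1=(0.2901) x2=(-1.7917)
step 6: x0=(1.3973) x1=(0.2759) x2=(-1.7739)
step 7: x0=(1.3649) x1=(0.2631) x2=(-1.7553)
step 8: x0=(1.3304) x1=(0.2516) x2=(-1.7358)
step 9: x0=(1.2937) x1=(0.2415) x2=(-1.7156)
step 10: x0=(1.2546) x1=(0.2330) x2=(-1.6944)
step 11: x0=(1.2130) x1=(0.2261) x2=(-1.6724)
step 12: x0=(1.1688) x1=(0.2209) x2=(-1.6495)
step 13: x0=(1.1217) x1=(0.2176) x2=(-1.6256)
step 14: x0=(1.0715) x1=(0.2165) x2=(-1.6007)
step 15: x0=(1.0178) x1=(0.2178) x2=(-1.5748)
step 16: x0=(0.9601) x1=(0.2219) x2=(-1.5479)
step 17: x0=(0.8977) x1=(0.2293) x2=(-1.5198)
step 18: x0=(0.8297) x1=(0.2408) x2=(-1.4906)
step 19: x0=(0.7544) x1=(0.2578) x2=(-1.4602)
step 20: x0=(0.6690) x1=(0.2826) x2=(-1.4286)
step 0 velocities: v0=(-0.5800) v1=(-0.6200) v2=(0.4100)
step 0: KE=0.5752, PE=-3.4105, E=-2.8353
step 20 velocities: v0=(-2.7570) v1=(0.9232) v2=(0.9494)
step 20: KE=5.8634, PE=-8.5622, E=-2.6989

-2.6989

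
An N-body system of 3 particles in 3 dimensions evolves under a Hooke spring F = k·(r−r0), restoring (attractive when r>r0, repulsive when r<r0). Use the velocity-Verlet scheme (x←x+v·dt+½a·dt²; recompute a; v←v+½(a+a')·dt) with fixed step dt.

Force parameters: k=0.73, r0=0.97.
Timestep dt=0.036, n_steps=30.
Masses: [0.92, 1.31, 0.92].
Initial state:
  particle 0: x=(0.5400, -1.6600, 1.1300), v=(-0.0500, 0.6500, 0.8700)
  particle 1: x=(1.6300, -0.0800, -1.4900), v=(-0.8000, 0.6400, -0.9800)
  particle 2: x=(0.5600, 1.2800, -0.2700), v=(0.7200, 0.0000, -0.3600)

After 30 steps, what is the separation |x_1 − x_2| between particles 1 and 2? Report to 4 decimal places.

step 0: x0=(0.5400, -1.6600, 1.1300) x1=(1.6300, -0.0800, -1.4900) x2=(0.5600, 1.2800, -0.2700)
step 1: x0=(0.5386, -1.6350, 1.1599) x1=(1.6007, -0.0571, -1.5244) x2=(0.5862, 1.2786, -0.2828)
step 2: x0=(0.5380, -1.6067, 1.1868) x1=(1.5705, -0.0345, -1.5569) x2=(0.6129, 1.2743, -0.2952)
step 3: x0=(0.5382, -1.5752, 1.2106) x1=(1.5394, -0.0122, -1.5876) x2=(0.6401, 1.2672, -0.3073)
step 4: x0=(0.5392, -1.5405, 1.2312) x1=(1.5074, 0.0098, -1.6163) x2=(0.6678, 1.2574, -0.3189)
step 5: x0=(0.5411, -1.5027, 1.2487) x1=(1.4746, 0.0315, -1.6431) x2=(0.6957, 1.2450, -0.3302)
step 6: x0=(0.5437, -1.4618, 1.2629) x1=(1.4411, 0.0528, -1.6679) x2=(0.7240, 1.2299, -0.3409)
step 7: x0=(0.5471, -1.4178, 1.2739) x1=(1.4069, 0.0737, -1.6907) x2=(0.7524, 1.2124, -0.3512)
step 8: x0=(0.5513, -1.3709, 1.2815) x1=(1.3719, 0.0943, -1.7115) x2=(0.7811, 1.1924, -0.3610)
step 9: x0=(0.5562, -1.3211, 1.2857) x1=(1.3364, 0.1145, -1.7303) x2=(0.8099, 1.1701, -0.3704)
step 10: x0=(0.5619, -1.2686, 1.2866) x1=(1.3002, 0.1342, -1.7471) x2=(0.8388, 1.1456, -0.3792)
step 11: x0=(0.5683, -1.2133, 1.2840) x1=(1.2636, 0.1536, -1.7619) x2=(0.8677, 1.1189, -0.3875)
step 12: x0=(0.5755, -1.1554, 1.2781) x1=(1.2264, 0.1726, -1.7747) x2=(0.8965, 1.0902, -0.3953)
step 13: x0=(0.5833, -1.0950, 1.2688) x1=(1.1888, 0.1912, -1.7855) x2=(0.9253, 1.0596, -0.4025)
step 14: x0=(0.5919, -1.0323, 1.2562) x1=(1.1508, 0.2094, -1.7942) x2=(0.9540, 1.0271, -0.4092)
step 15: x0=(0.6010, -0.9673, 1.2403) x1=(1.1125, 0.2272, -1.8011) x2=(0.9825, 0.9930, -0.4155)
step 16: x0=(0.6108, -0.9002, 1.2210) x1=(1.0739, 0.2446, -1.8059) x2=(1.0108, 0.9574, -0.4212)
step 17: x0=(0.6212, -0.8311, 1.1986) x1=(1.0350, 0.2616, -1.8089) x2=(1.0389, 0.9202, -0.4264)
step 18: x0=(0.6321, -0.7601, 1.1730) x1=(0.9959, 0.2782, -1.8100) x2=(1.0668, 0.8818, -0.4311)
step 19: x0=(0.6436, -0.6874, 1.1442) x1=(0.9567, 0.2944, -1.8092) x2=(1.0943, 0.8421, -0.4353)
step 20: x0=(0.6555, -0.6130, 1.1125) x1=(0.9173, 0.3103, -1.8066) x2=(1.1215, 0.8014, -0.4392)
step 21: x0=(0.6679, -0.5373, 1.0779) x1=(0.8779, 0.3259, -1.8023) x2=(1.1484, 0.7596, -0.4426)
step 22: x0=(0.6806, -0.4602, 1.0404) x1=(0.8384, 0.3412, -1.7962) x2=(1.1750, 0.7171, -0.4457)
step 23: x0=(0.6938, -0.3820, 1.0001) x1=(0.7989, 0.3561, -1.7884) x2=(1.2012, 0.6738, -0.4484)
step 24: x0=(0.7073, -0.3027, 0.9573) x1=(0.7595, 0.3708, -1.7789) x2=(1.2270, 0.6298, -0.4509)
step 25: x0=(0.7210, -0.2226, 0.9120) x1=(0.7201, 0.3852, -1.7679) x2=(1.2524, 0.5854, -0.4531)
step 26: x0=(0.7350, -0.1417, 0.8642) x1=(0.6809, 0.3994, -1.7553) x2=(1.2774, 0.5405, -0.4553)
step 27: x0=(0.7492, -0.0602, 0.8143) x1=(0.6418, 0.4133, -1.7412) x2=(1.3019, 0.4953, -0.4573)
step 28: x0=(0.7634, 0.0218, 0.7622) x1=(0.6030, 0.4271, -1.7256) x2=(1.3261, 0.4499, -0.4593)
step 29: x0=(0.7778, 0.1043, 0.7082) x1=(0.5643, 0.4407, -1.7086) x2=(1.3498, 0.4043, -0.4613)
step 30: x0=(0.7922, 0.1870, 0.6523) x1=(0.5260, 0.4541, -1.6902) x2=(1.3731, 0.3587, -0.4635)

1.4938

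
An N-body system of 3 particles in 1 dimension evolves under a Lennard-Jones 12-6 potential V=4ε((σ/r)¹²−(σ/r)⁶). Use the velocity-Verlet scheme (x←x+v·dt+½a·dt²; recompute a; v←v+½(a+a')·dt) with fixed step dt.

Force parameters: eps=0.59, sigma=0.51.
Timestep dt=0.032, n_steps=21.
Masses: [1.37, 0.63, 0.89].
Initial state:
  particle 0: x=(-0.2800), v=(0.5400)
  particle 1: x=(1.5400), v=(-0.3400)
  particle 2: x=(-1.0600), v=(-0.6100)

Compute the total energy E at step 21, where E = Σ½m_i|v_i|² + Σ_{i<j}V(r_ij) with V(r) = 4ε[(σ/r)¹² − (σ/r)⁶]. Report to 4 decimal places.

step 0: x0=(-0.2800) x1=(1.5400) x2=(-1.0600)
step 1: x0=(-0.2632) x1=(1.5291) x2=(-1.0788)
step 2: x0=(-0.2470) x1=(1.5182) x2=(-1.0966)
step 3: x0=(-0.2314) x1=(1.5073) x2=(-1.1136)
step 4: x0=(-0.2162) x1=(1.4964) x2=(-1.1299)
step 5: x0=(-0.2013) x1=(1.4855) x2=(-1.1457)
step 6: x0=(-0.1866) x1=(1.4746) x2=(-1.1611)
step 7: x0=(-0.1722) x1=(1.4636) x2=(-1.1762)
step 8: x0=(-0.1579) x1=(1.4527) x2=(-1.1910)
step 9: x0=(-0.1438) x1=(1.4417) x2=(-1.2056)
step 10: x0=(-0.1298) x1=(1.4307) x2=(-1.2200)
step 11: x0=(-0.1159) x1=(1.4197) x2=(-1.2343)
step 12: x0=(-0.1021) x1=(1.4087) x2=(-1.2484)
step 13: x0=(-0.0883) x1=(1.3977) x2=(-1.2624)
step 14: x0=(-0.0745) x1=(1.3866) x2=(-1.2764)
step 15: x0=(-0.0608) x1=(1.3755) x2=(-1.2902)
step 16: x0=(-0.0472) x1=(1.3643) x2=(-1.3040)
step 17: x0=(-0.0335) x1=(1.3532) x2=(-1.3177)
step 18: x0=(-0.0199) x1=(1.3420) x2=(-1.3314)
step 19: x0=(-0.0063) x1=(1.3307) x2=(-1.3450)
step 20: x0=(0.0074) x1=(1.3194) x2=(-1.3586)
step 21: x0=(0.0210) x1=(1.3080) x2=(-1.3722)
step 0 velocities: v0=(0.5400) v1=(-0.3400) v2=(-0.6100)
step 0: KE=0.4017, PE=-0.1713, E=0.2305
step 21 velocities: v0=(0.4263) v1=(-0.3564) v2=(-0.4233)
step 21: KE=0.2442, PE=-0.0149, E=0.2294

0.2294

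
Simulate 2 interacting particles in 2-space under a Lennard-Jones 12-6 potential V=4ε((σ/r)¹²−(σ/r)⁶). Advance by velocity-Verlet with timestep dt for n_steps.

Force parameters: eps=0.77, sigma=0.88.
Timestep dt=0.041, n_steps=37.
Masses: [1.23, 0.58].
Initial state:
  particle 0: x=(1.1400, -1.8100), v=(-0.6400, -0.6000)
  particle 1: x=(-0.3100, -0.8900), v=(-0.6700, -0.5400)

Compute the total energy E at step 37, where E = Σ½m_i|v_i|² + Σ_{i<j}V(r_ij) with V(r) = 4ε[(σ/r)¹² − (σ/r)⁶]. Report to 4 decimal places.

0.5725

step 0: x0=(1.1400, -1.8100) x1=(-0.3100, -0.8900)
step 1: x0=(1.1137, -1.8345) x1=(-0.3372, -0.9123)
step 2: x0=(1.0871, -1.8589) x1=(-0.3640, -0.9349)
step 3: x0=(1.0603, -1.8832) x1=(-0.3904, -0.9577)
step 4: x0=(1.0333, -1.9073) x1=(-0.4162, -0.9809)
step 5: x0=(1.0061, -1.9313) x1=(-0.4417, -1.0043)
step 6: x0=(0.9787, -1.9551) x1=(-0.4666, -1.0281)
step 7: x0=(0.9511, -1.9788) x1=(-0.4911, -1.0521)
step 8: x0=(0.9232, -2.0024) x1=(-0.5152, -1.0764)
step 9: x0=(0.8951, -2.0258) x1=(-0.5388, -1.1010)
step 10: x0=(0.8668, -2.0491) x1=(-0.5619, -1.1260)
step 11: x0=(0.8383, -2.0723) x1=(-0.5845, -1.1512)
step 12: x0=(0.8095, -2.0952) x1=(-0.6066, -1.1768)
step 13: x0=(0.7805, -2.1181) x1=(-0.6282, -1.2027)
step 14: x0=(0.7513, -2.1407) x1=(-0.6493, -1.2290)
step 15: x0=(0.7218, -2.1632) x1=(-0.6698, -1.2556)
step 16: x0=(0.6920, -2.1855) x1=(-0.6897, -1.2826)
step 17: x0=(0.6619, -2.2077) x1=(-0.7091, -1.3099)
step 18: x0=(0.6315, -2.2296) x1=(-0.7278, -1.3377)
step 19: x0=(0.6009, -2.2513) x1=(-0.7459, -1.3659)
step 20: x0=(0.5699, -2.2729) x1=(-0.7633, -1.3946)
step 21: x0=(0.5385, -2.2942) x1=(-0.7799, -1.4237)
step 22: x0=(0.5068, -2.3152) x1=(-0.7958, -1.4534)
step 23: x0=(0.4747, -2.3360) x1=(-0.8108, -1.4837)
step 24: x0=(0.4421, -2.3565) x1=(-0.8248, -1.5145)
step 25: x0=(0.4091, -2.3766) x1=(-0.8378, -1.5461)
step 26: x0=(0.3755, -2.3965) x1=(-0.8498, -1.5783)
step 27: x0=(0.3413, -2.4159) x1=(-0.8604, -1.6115)
step 28: x0=(0.3065, -2.4349) x1=(-0.8697, -1.6455)
step 29: x0=(0.2709, -2.4533) x1=(-0.8774, -1.6807)
step 30: x0=(0.2345, -2.4712) x1=(-0.8832, -1.7170)
step 31: x0=(0.1970, -2.4884) x1=(-0.8869, -1.7549)
step 32: x0=(0.1584, -2.5048) x1=(-0.8880, -1.7944)
step 33: x0=(0.1183, -2.5202) x1=(-0.8861, -1.8360)
step 34: x0=(0.0764, -2.5344) x1=(-0.8804, -1.8802)
step 35: x0=(0.0324, -2.5472) x1=(-0.8702, -1.9275)
step 36: x0=(-0.0140, -2.5583) x1=(-0.8550, -1.9782)
step 37: x0=(-0.0619, -2.5684) x1=(-0.8365, -2.0311)
step 0 velocities: v0=(-0.6400, -0.6000) v1=(-0.6700, -0.5400)
step 0: KE=0.6880, PE=-0.0548, E=0.6333
step 37 velocities: v0=(-1.1106, -0.2856) v1=(0.3280, -1.2067)
step 37: KE=1.2622, PE=-0.6897, E=0.5725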